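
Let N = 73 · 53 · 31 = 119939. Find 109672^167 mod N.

Mod 73: 109672 ≡ 26; by Fermat, exponent reduces to 167 mod 72 = 23; 26^23 ≡ 34 (mod 73).
Mod 53: 109672 ≡ 15; by Fermat, exponent reduces to 167 mod 52 = 11; 15^11 ≡ 49 (mod 53).
Mod 31: 109672 ≡ 25; by Fermat, exponent reduces to 167 mod 30 = 17; 25^17 ≡ 5 (mod 31).
Combine by CRT: x ≡ 34 (mod 73), x ≡ 49 (mod 53), x ≡ 5 (mod 31) ⇒ x ≡ 59091 (mod 119939).

59091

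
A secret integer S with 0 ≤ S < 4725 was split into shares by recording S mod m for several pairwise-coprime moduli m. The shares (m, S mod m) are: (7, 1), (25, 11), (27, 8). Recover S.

386

From S ≡ 1 (mod 7) write S = 1 + 7t. Substituting into S ≡ 11 (mod 25) gives 7t ≡ 10 (mod 25), and since 7⁻¹ ≡ 18 (mod 25), t ≡ 5. Hence S ≡ 1 + 7·5 = 36 (mod 175).
From S ≡ 36 (mod 175) write S = 36 + 175t. Substituting into S ≡ 8 (mod 27) gives 175t ≡ 26 (mod 27), and since 13⁻¹ ≡ 25 (mod 27), t ≡ 2. Hence S ≡ 36 + 175·2 = 386 (mod 4725).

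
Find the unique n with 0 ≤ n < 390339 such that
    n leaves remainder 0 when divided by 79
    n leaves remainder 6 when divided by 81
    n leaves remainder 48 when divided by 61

The moduli are pairwise coprime; M = 79·81·61 = 390339.
M/79 = 4941; 4941 ≡ 43 (mod 79); 43·68 ≡ 1, so inverse 68.
M/81 = 4819; 4819 ≡ 40 (mod 81); 40·79 ≡ 1, so inverse 79.
M/61 = 6399; 6399 ≡ 55 (mod 61); 55·10 ≡ 1, so inverse 10.
n ≡ 0·4941·68 + 6·4819·79 + 48·6399·10 = 5355726.
5355726 mod 390339 = 281319.

281319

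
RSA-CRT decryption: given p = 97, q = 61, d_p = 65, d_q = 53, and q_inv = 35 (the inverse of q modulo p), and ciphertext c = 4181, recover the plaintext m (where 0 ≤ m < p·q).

1029

m₁ = c^(d_p) mod p: c ≡ 10 (mod 97), and 10^65 mod 97 = 59.
m₂ = c^(d_q) mod q: c ≡ 33 (mod 61), and 33^53 mod 61 = 53.
h = q_inv·(m₁ − m₂) mod p = 35·(59 − 53) mod 97 = 16.
m = m₂ + h·q = 53 + 16·61 = 1029.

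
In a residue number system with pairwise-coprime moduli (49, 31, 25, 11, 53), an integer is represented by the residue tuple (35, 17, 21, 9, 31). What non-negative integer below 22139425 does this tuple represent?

5832946

The moduli are pairwise coprime; N = 49·31·25·11·53 = 22139425.
N/49 = 451825; 451825 ≡ 45 (mod 49); 45·12 ≡ 1, so inverse 12.
N/31 = 714175; 714175 ≡ 28 (mod 31); 28·10 ≡ 1, so inverse 10.
N/25 = 885577; 885577 ≡ 2 (mod 25); 2·13 ≡ 1, so inverse 13.
N/11 = 2012675; 2012675 ≡ 5 (mod 11); 5·9 ≡ 1, so inverse 9.
N/53 = 417725; 417725 ≡ 32 (mod 53); 32·5 ≡ 1, so inverse 5.
x ≡ 35·451825·12 + 17·714175·10 + 21·885577·13 + 9·2012675·9 + 31·417725·5 = 780712821.
780712821 mod 22139425 = 5832946.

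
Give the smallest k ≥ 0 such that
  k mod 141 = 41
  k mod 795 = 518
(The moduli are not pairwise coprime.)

29933

gcd(141, 795) = 3 and 3 | (518 − 41), so the pair is consistent; merging gives k ≡ 29933 (mod 37365), where 37365 = lcm(141, 795).
The solution is unique modulo lcm(141, 795) = 37365.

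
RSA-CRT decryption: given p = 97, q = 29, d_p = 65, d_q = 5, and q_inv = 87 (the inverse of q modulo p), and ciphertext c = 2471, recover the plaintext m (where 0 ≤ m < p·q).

1889

m₁ = c^(d_p) mod p: c ≡ 46 (mod 97), and 46^65 mod 97 = 46.
m₂ = c^(d_q) mod q: c ≡ 6 (mod 29), and 6^5 mod 29 = 4.
h = q_inv·(m₁ − m₂) mod p = 87·(46 − 4) mod 97 = 65.
m = m₂ + h·q = 4 + 65·29 = 1889.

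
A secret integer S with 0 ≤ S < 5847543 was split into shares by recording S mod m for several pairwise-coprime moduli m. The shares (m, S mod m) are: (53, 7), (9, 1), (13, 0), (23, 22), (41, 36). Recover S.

304174

The moduli are pairwise coprime; N = 53·9·13·23·41 = 5847543.
N/53 = 110331; 110331 ≡ 38 (mod 53); 38·7 ≡ 1, so inverse 7.
N/9 = 649727; 649727 ≡ 8 (mod 9); 8·8 ≡ 1, so inverse 8.
N/13 = 449811; 449811 ≡ 11 (mod 13); 11·6 ≡ 1, so inverse 6.
N/23 = 254241; 254241 ≡ 22 (mod 23); 22·22 ≡ 1, so inverse 22.
N/41 = 142623; 142623 ≡ 25 (mod 41); 25·23 ≡ 1, so inverse 23.
S ≡ 7·110331·7 + 1·649727·8 + 0·449811·6 + 22·254241·22 + 36·142623·23 = 251748523.
251748523 mod 5847543 = 304174.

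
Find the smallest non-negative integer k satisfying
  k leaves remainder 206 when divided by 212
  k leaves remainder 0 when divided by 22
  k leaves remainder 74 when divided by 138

149666

gcd(212, 22) = 2 and 2 | (0 − 206), so the pair is consistent; merging gives k ≡ 418 (mod 2332), where 2332 = lcm(212, 22).
gcd(2332, 138) = 2 and 2 | (74 − 418), so the pair is consistent; merging gives k ≡ 149666 (mod 160908), where 160908 = lcm(2332, 138).
The solution is unique modulo lcm(212, 22, 138) = 160908.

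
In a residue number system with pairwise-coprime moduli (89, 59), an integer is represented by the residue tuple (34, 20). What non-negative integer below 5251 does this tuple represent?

From x ≡ 34 (mod 89) write x = 34 + 89t. Substituting into x ≡ 20 (mod 59) gives 89t ≡ 45 (mod 59), and since 30⁻¹ ≡ 2 (mod 59), t ≡ 31. Hence x ≡ 34 + 89·31 = 2793 (mod 5251).

2793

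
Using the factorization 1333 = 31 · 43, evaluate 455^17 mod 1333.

Mod 31: 455 ≡ 21; 21^17 ≡ 24 (mod 31).
Mod 43: 455 ≡ 25; 25^17 ≡ 10 (mod 43).
Combine by CRT: x ≡ 24 (mod 31), x ≡ 10 (mod 43) ⇒ x ≡ 1171 (mod 1333).

1171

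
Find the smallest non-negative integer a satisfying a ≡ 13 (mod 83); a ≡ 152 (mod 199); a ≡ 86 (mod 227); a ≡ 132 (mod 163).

The moduli are pairwise coprime; N = 83·199·227·163 = 611145517.
N/83 = 7363199; 7363199 ≡ 20 (mod 83); 20·54 ≡ 1, so inverse 54.
N/199 = 3071083; 3071083 ≡ 115 (mod 199); 115·45 ≡ 1, so inverse 45.
N/227 = 2692271; 2692271 ≡ 51 (mod 227); 51·138 ≡ 1, so inverse 138.
N/163 = 3749359; 3749359 ≡ 33 (mod 163); 33·84 ≡ 1, so inverse 84.
a ≡ 13·7363199·54 + 152·3071083·45 + 86·2692271·138 + 132·3749359·84 = 99699938238.
99699938238 mod 611145517 = 83218967.

83218967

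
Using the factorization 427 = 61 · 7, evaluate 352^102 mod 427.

Mod 61: 352 ≡ 47; by Fermat, exponent reduces to 102 mod 60 = 42; 47^42 ≡ 1 (mod 61).
Mod 7: 352 ≡ 2; since 6 | 102, by Fermat 2^102 ≡ 1 (mod 7).
Combine by CRT: x ≡ 1 (mod 61), x ≡ 1 (mod 7) ⇒ x ≡ 1 (mod 427).

1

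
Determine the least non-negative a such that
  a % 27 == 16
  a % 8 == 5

From a ≡ 16 (mod 27) write a = 16 + 27t. Substituting into a ≡ 5 (mod 8) gives 27t ≡ 5 (mod 8), and since 3⁻¹ ≡ 3 (mod 8), t ≡ 7. Hence a ≡ 16 + 27·7 = 205 (mod 216).

205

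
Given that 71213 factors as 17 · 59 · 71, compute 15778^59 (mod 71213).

23094

Mod 17: 15778 ≡ 2; by Fermat, exponent reduces to 59 mod 16 = 11; 2^11 ≡ 8 (mod 17).
Mod 59: 15778 ≡ 25; by Fermat, exponent reduces to 59 mod 58 = 1; 25^1 ≡ 25 (mod 59).
Mod 71: 15778 ≡ 16; 16^59 ≡ 19 (mod 71).
Combine by CRT: x ≡ 8 (mod 17), x ≡ 25 (mod 59), x ≡ 19 (mod 71) ⇒ x ≡ 23094 (mod 71213).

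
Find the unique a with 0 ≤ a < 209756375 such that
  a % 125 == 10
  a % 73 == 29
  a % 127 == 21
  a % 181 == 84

130753760

The moduli are pairwise coprime; N = 125·73·127·181 = 209756375.
N/125 = 1678051; 1678051 ≡ 51 (mod 125); 51·76 ≡ 1, so inverse 76.
N/73 = 2873375; 2873375 ≡ 22 (mod 73); 22·10 ≡ 1, so inverse 10.
N/127 = 1651625; 1651625 ≡ 117 (mod 127); 117·38 ≡ 1, so inverse 38.
N/181 = 1158875; 1158875 ≡ 113 (mod 181); 113·173 ≡ 1, so inverse 173.
a ≡ 10·1678051·76 + 29·2873375·10 + 21·1651625·38 + 84·1158875·173 = 20267365760.
20267365760 mod 209756375 = 130753760.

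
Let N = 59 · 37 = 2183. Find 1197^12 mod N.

Mod 59: 1197 ≡ 17; 17^12 ≡ 46 (mod 59).
Mod 37: 1197 ≡ 13; 13^12 ≡ 10 (mod 37).
Combine by CRT: x ≡ 46 (mod 59), x ≡ 10 (mod 37) ⇒ x ≡ 1934 (mod 2183).

1934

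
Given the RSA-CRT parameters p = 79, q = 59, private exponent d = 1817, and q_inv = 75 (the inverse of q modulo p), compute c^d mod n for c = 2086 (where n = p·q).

d_p = d mod (p−1) = 1817 mod 78 = 23; d_q = d mod (q−1) = 19.
m₁ = c^(d_p) mod p: c ≡ 32 (mod 79), and 32^23 mod 79 = 20.
m₂ = c^(d_q) mod q: c ≡ 21 (mod 59), and 21^19 mod 59 = 46.
h = q_inv·(m₁ − m₂) mod p = 75·(20 − 46) mod 79 = 25.
m = m₂ + h·q = 46 + 25·59 = 1521.

1521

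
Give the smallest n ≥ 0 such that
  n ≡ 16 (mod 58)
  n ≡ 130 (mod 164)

Combine the congruences pairwise.
gcd(58, 164) = 2 and 2 | (130 − 16), so the pair is consistent; merging gives n ≡ 3902 (mod 4756), where 4756 = lcm(58, 164).
The solution is unique modulo lcm(58, 164) = 4756.

3902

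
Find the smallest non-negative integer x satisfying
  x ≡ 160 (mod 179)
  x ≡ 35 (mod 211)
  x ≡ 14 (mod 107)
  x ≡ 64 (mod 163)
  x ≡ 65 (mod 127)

20366916405

From x ≡ 160 (mod 179) write x = 160 + 179t. Substituting into x ≡ 35 (mod 211) gives 179t ≡ 86 (mod 211), and since 179⁻¹ ≡ 178 (mod 211), t ≡ 116. Hence x ≡ 160 + 179·116 = 20924 (mod 37769).
From x ≡ 20924 (mod 37769) write x = 20924 + 37769t. Substituting into x ≡ 14 (mod 107) gives 37769t ≡ 62 (mod 107), and since 105⁻¹ ≡ 53 (mod 107), t ≡ 76. Hence x ≡ 20924 + 37769·76 = 2891368 (mod 4041283).
From x ≡ 2891368 (mod 4041283) write x = 2891368 + 4041283t. Substituting into x ≡ 64 (mod 163) gives 4041283t ≡ 153 (mod 163), and since 24⁻¹ ≡ 34 (mod 163), t ≡ 149. Hence x ≡ 2891368 + 4041283·149 = 605042535 (mod 658729129).
From x ≡ 605042535 (mod 658729129) write x = 605042535 + 658729129t. Substituting into x ≡ 65 (mod 127) gives 658729129t ≡ 8 (mod 127), and since 68⁻¹ ≡ 99 (mod 127), t ≡ 30. Hence x ≡ 605042535 + 658729129·30 = 20366916405 (mod 83658599383).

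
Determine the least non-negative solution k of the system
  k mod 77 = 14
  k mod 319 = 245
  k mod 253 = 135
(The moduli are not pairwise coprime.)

gcd(77, 319) = 11 and 11 | (245 − 14), so the pair is consistent; merging gives k ≡ 245 (mod 2233), where 2233 = lcm(77, 319).
gcd(2233, 253) = 11 and 11 | (135 − 245), so the pair is consistent; merging gives k ≡ 31507 (mod 51359), where 51359 = lcm(2233, 253).
The solution is unique modulo lcm(77, 319, 253) = 51359.

31507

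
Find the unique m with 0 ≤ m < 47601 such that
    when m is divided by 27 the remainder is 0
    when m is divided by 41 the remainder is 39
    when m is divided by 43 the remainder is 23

44442

The moduli are pairwise coprime; N = 27·41·43 = 47601.
N/27 = 1763; 1763 ≡ 8 (mod 27); 8·17 ≡ 1, so inverse 17.
N/41 = 1161; 1161 ≡ 13 (mod 41); 13·19 ≡ 1, so inverse 19.
N/43 = 1107; 1107 ≡ 32 (mod 43); 32·39 ≡ 1, so inverse 39.
m ≡ 0·1763·17 + 39·1161·19 + 23·1107·39 = 1853280.
1853280 mod 47601 = 44442.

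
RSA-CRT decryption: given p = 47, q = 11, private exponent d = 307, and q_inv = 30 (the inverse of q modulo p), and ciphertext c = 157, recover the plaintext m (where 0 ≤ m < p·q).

d_p = d mod (p−1) = 307 mod 46 = 31; d_q = d mod (q−1) = 7.
m₁ = c^(d_p) mod p: c ≡ 16 (mod 47), and 16^31 mod 47 = 42.
m₂ = c^(d_q) mod q: c ≡ 3 (mod 11), and 3^7 mod 11 = 9.
h = q_inv·(m₁ − m₂) mod p = 30·(42 − 9) mod 47 = 3.
m = m₂ + h·q = 9 + 3·11 = 42.

42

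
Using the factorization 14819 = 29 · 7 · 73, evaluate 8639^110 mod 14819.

2304

Mod 29: 8639 ≡ 26; by Fermat, exponent reduces to 110 mod 28 = 26; 26^26 ≡ 13 (mod 29).
Mod 7: 8639 ≡ 1; by Fermat, exponent reduces to 110 mod 6 = 2; 1^2 ≡ 1 (mod 7).
Mod 73: 8639 ≡ 25; by Fermat, exponent reduces to 110 mod 72 = 38; 25^38 ≡ 41 (mod 73).
Combine by CRT: x ≡ 13 (mod 29), x ≡ 1 (mod 7), x ≡ 41 (mod 73) ⇒ x ≡ 2304 (mod 14819).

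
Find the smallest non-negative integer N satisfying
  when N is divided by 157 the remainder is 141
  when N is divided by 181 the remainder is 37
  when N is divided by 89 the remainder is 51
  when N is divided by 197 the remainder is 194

47049901

The moduli are pairwise coprime; M = 157·181·89·197 = 498235261.
M/157 = 3173473; 3173473 ≡ 32 (mod 157); 32·54 ≡ 1, so inverse 54.
M/181 = 2752681; 2752681 ≡ 33 (mod 181); 33·11 ≡ 1, so inverse 11.
M/89 = 5598149; 5598149 ≡ 49 (mod 89); 49·20 ≡ 1, so inverse 20.
M/197 = 2529113; 2529113 ≡ 27 (mod 197); 27·73 ≡ 1, so inverse 73.
N ≡ 141·3173473·54 + 37·2752681·11 + 51·5598149·20 + 194·2529113·73 = 66810574875.
66810574875 mod 498235261 = 47049901.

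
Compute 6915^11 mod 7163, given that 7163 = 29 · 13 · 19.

2469

Mod 29: 6915 ≡ 13; 13^11 ≡ 4 (mod 29).
Mod 13: 6915 ≡ 12; 12^11 ≡ 12 (mod 13).
Mod 19: 6915 ≡ 18; 18^11 ≡ 18 (mod 19).
Combine by CRT: x ≡ 4 (mod 29), x ≡ 12 (mod 13), x ≡ 18 (mod 19) ⇒ x ≡ 2469 (mod 7163).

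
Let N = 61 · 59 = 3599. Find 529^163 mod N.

479

Mod 61: 529 ≡ 41; by Fermat, exponent reduces to 163 mod 60 = 43; 41^43 ≡ 52 (mod 61).
Mod 59: 529 ≡ 57; by Fermat, exponent reduces to 163 mod 58 = 47; 57^47 ≡ 7 (mod 59).
Combine by CRT: x ≡ 52 (mod 61), x ≡ 7 (mod 59) ⇒ x ≡ 479 (mod 3599).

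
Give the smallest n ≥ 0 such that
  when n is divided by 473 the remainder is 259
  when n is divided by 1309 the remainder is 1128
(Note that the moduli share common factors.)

gcd(473, 1309) = 11 and 11 | (1128 − 259), so the pair is consistent; merging gives n ≡ 50870 (mod 56287), where 56287 = lcm(473, 1309).
The solution is unique modulo lcm(473, 1309) = 56287.

50870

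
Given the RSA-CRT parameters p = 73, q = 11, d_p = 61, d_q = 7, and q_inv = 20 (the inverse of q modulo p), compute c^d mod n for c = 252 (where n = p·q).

758

m₁ = c^(d_p) mod p: c ≡ 33 (mod 73), and 33^61 mod 73 = 28.
m₂ = c^(d_q) mod q: c ≡ 10 (mod 11), and 10^7 mod 11 = 10.
h = q_inv·(m₁ − m₂) mod p = 20·(28 − 10) mod 73 = 68.
m = m₂ + h·q = 10 + 68·11 = 758.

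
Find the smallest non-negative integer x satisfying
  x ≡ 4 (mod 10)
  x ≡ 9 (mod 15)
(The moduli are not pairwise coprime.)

Combine the congruences pairwise.
gcd(10, 15) = 5 and 5 | (9 − 4), so the pair is consistent; merging gives x ≡ 24 (mod 30), where 30 = lcm(10, 15).
The solution is unique modulo lcm(10, 15) = 30.

24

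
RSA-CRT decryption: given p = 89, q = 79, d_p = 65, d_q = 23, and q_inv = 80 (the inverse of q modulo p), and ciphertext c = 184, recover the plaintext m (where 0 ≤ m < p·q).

m₁ = c^(d_p) mod p: c ≡ 6 (mod 89), and 6^65 mod 89 = 24.
m₂ = c^(d_q) mod q: c ≡ 26 (mod 79), and 26^23 mod 79 = 16.
h = q_inv·(m₁ − m₂) mod p = 80·(24 − 16) mod 89 = 17.
m = m₂ + h·q = 16 + 17·79 = 1359.

1359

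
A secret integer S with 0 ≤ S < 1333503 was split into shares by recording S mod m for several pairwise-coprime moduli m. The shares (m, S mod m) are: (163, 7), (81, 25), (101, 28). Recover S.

The moduli are pairwise coprime; N = 163·81·101 = 1333503.
N/163 = 8181; 8181 ≡ 31 (mod 163); 31·142 ≡ 1, so inverse 142.
N/81 = 16463; 16463 ≡ 20 (mod 81); 20·77 ≡ 1, so inverse 77.
N/101 = 13203; 13203 ≡ 73 (mod 101); 73·18 ≡ 1, so inverse 18.
S ≡ 7·8181·142 + 25·16463·77 + 28·13203·18 = 46477501.
46477501 mod 1333503 = 1138399.

1138399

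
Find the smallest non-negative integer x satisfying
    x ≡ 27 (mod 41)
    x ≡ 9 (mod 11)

273

Combine the congruences pairwise.
From x ≡ 27 (mod 41) write x = 27 + 41t. Substituting into x ≡ 9 (mod 11) gives 41t ≡ 4 (mod 11), and since 8⁻¹ ≡ 7 (mod 11), t ≡ 6. Hence x ≡ 27 + 41·6 = 273 (mod 451).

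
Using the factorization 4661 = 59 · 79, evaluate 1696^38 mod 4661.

Mod 59: 1696 ≡ 44; 44^38 ≡ 17 (mod 59).
Mod 79: 1696 ≡ 37; 37^38 ≡ 32 (mod 79).
Combine by CRT: x ≡ 17 (mod 59), x ≡ 32 (mod 79) ⇒ x ≡ 1138 (mod 4661).

1138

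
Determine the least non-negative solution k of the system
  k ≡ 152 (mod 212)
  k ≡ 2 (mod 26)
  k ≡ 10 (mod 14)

7360

gcd(212, 26) = 2 and 2 | (2 − 152), so the pair is consistent; merging gives k ≡ 1848 (mod 2756), where 2756 = lcm(212, 26).
gcd(2756, 14) = 2 and 2 | (10 − 1848), so the pair is consistent; merging gives k ≡ 7360 (mod 19292), where 19292 = lcm(2756, 14).
The solution is unique modulo lcm(212, 26, 14) = 19292.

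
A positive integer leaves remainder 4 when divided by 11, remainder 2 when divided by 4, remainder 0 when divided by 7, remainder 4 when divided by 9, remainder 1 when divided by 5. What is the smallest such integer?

3766

The moduli are pairwise coprime; N = 11·4·7·9·5 = 13860.
N/11 = 1260; 1260 ≡ 6 (mod 11); 6·2 ≡ 1, so inverse 2.
N/4 = 3465; 3465 ≡ 1 (mod 4), inverse 1.
N/7 = 1980; 1980 ≡ 6 (mod 7); 6·6 ≡ 1, so inverse 6.
N/9 = 1540; 1540 ≡ 1 (mod 9), inverse 1.
N/5 = 2772; 2772 ≡ 2 (mod 5); 2·3 ≡ 1, so inverse 3.
m ≡ 4·1260·2 + 2·3465·1 + 0·1980·6 + 4·1540·1 + 1·2772·3 = 31486.
31486 mod 13860 = 3766.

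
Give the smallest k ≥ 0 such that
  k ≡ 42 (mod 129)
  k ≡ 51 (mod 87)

3009

Combine the congruences pairwise.
gcd(129, 87) = 3 and 3 | (51 − 42), so the pair is consistent; merging gives k ≡ 3009 (mod 3741), where 3741 = lcm(129, 87).
The solution is unique modulo lcm(129, 87) = 3741.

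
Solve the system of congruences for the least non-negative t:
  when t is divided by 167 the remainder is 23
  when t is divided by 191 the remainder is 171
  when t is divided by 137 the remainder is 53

1716115

The moduli are pairwise coprime; N = 167·191·137 = 4369889.
N/167 = 26167; 26167 ≡ 115 (mod 167); 115·61 ≡ 1, so inverse 61.
N/191 = 22879; 22879 ≡ 150 (mod 191); 150·177 ≡ 1, so inverse 177.
N/137 = 31897; 31897 ≡ 113 (mod 137); 113·97 ≡ 1, so inverse 97.
t ≡ 23·26167·61 + 171·22879·177 + 53·31897·97 = 893173471.
893173471 mod 4369889 = 1716115.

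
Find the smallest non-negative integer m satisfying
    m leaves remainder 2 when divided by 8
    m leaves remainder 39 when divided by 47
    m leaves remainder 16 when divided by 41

4034

From m ≡ 2 (mod 8) write m = 2 + 8t. Substituting into m ≡ 39 (mod 47) gives 8t ≡ 37 (mod 47), and since 8⁻¹ ≡ 6 (mod 47), t ≡ 34. Hence m ≡ 2 + 8·34 = 274 (mod 376).
From m ≡ 274 (mod 376) write m = 274 + 376t. Substituting into m ≡ 16 (mod 41) gives 376t ≡ 29 (mod 41), and since 7⁻¹ ≡ 6 (mod 41), t ≡ 10. Hence m ≡ 274 + 376·10 = 4034 (mod 15416).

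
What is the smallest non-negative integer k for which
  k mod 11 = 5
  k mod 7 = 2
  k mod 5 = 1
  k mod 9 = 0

From k ≡ 5 (mod 11) write k = 5 + 11t. Substituting into k ≡ 2 (mod 7) gives 11t ≡ 4 (mod 7), and since 4⁻¹ ≡ 2 (mod 7), t ≡ 1. Hence k ≡ 5 + 11·1 = 16 (mod 77).
From k ≡ 16 (mod 77) write k = 16 + 77t. Substituting into k ≡ 1 (mod 5) gives 77t ≡ 0 (mod 5), and since 2⁻¹ ≡ 3 (mod 5), t ≡ 0. Hence k ≡ 16 + 77·0 = 16 (mod 385).
From k ≡ 16 (mod 385) write k = 16 + 385t. Substituting into k ≡ 0 (mod 9) gives 385t ≡ 2 (mod 9), and since 7⁻¹ ≡ 4 (mod 9), t ≡ 8. Hence k ≡ 16 + 385·8 = 3096 (mod 3465).

3096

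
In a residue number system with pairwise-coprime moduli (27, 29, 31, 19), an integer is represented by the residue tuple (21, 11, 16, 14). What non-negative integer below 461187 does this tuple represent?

The moduli are pairwise coprime; N = 27·29·31·19 = 461187.
N/27 = 17081; 17081 ≡ 17 (mod 27); 17·8 ≡ 1, so inverse 8.
N/29 = 15903; 15903 ≡ 11 (mod 29); 11·8 ≡ 1, so inverse 8.
N/31 = 14877; 14877 ≡ 28 (mod 31); 28·10 ≡ 1, so inverse 10.
N/19 = 24273; 24273 ≡ 10 (mod 19); 10·2 ≡ 1, so inverse 2.
x ≡ 21·17081·8 + 11·15903·8 + 16·14877·10 + 14·24273·2 = 7329036.
7329036 mod 461187 = 411231.

411231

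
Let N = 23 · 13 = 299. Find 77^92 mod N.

209

Mod 23: 77 ≡ 8; by Fermat, exponent reduces to 92 mod 22 = 4; 8^4 ≡ 2 (mod 23).
Mod 13: 77 ≡ 12; by Fermat, exponent reduces to 92 mod 12 = 8; 12^8 ≡ 1 (mod 13).
Combine by CRT: x ≡ 2 (mod 23), x ≡ 1 (mod 13) ⇒ x ≡ 209 (mod 299).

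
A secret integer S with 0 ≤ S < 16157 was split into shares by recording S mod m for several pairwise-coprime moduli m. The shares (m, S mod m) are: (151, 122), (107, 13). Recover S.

Combine the congruences pairwise.
From S ≡ 122 (mod 151) write S = 122 + 151t. Substituting into S ≡ 13 (mod 107) gives 151t ≡ 105 (mod 107), and since 44⁻¹ ≡ 90 (mod 107), t ≡ 34. Hence S ≡ 122 + 151·34 = 5256 (mod 16157).

5256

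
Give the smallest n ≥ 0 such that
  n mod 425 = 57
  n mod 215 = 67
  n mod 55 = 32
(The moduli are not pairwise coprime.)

200232

Combine the congruences pairwise.
gcd(425, 215) = 5 and 5 | (67 − 57), so the pair is consistent; merging gives n ≡ 17482 (mod 18275), where 18275 = lcm(425, 215).
gcd(18275, 55) = 5 and 5 | (32 − 17482), so the pair is consistent; merging gives n ≡ 200232 (mod 201025), where 201025 = lcm(18275, 55).
The solution is unique modulo lcm(425, 215, 55) = 201025.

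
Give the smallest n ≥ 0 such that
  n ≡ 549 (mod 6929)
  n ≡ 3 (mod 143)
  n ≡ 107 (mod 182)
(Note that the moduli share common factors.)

gcd(6929, 143) = 13 and 13 | (3 − 549), so the pair is consistent; merging gives n ≡ 49052 (mod 76219), where 76219 = lcm(6929, 143).
gcd(76219, 182) = 13 and 13 | (107 − 49052), so the pair is consistent; merging gives n ≡ 735023 (mod 1067066), where 1067066 = lcm(76219, 182).
The solution is unique modulo lcm(6929, 143, 182) = 1067066.

735023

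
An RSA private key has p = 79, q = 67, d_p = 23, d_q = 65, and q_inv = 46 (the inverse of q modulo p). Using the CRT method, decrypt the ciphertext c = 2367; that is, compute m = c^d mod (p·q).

m₁ = c^(d_p) mod p: c ≡ 76 (mod 79), and 76^23 mod 79 = 5.
m₂ = c^(d_q) mod q: c ≡ 22 (mod 67), and 22^65 mod 67 = 64.
h = q_inv·(m₁ − m₂) mod p = 46·(5 − 64) mod 79 = 51.
m = m₂ + h·q = 64 + 51·67 = 3481.

3481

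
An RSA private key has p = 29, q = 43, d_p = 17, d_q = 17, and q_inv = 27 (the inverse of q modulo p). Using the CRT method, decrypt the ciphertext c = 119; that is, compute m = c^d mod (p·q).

292

m₁ = c^(d_p) mod p: c ≡ 3 (mod 29), and 3^17 mod 29 = 2.
m₂ = c^(d_q) mod q: c ≡ 33 (mod 43), and 33^17 mod 43 = 34.
h = q_inv·(m₁ − m₂) mod p = 27·(2 − 34) mod 29 = 6.
m = m₂ + h·q = 34 + 6·43 = 292.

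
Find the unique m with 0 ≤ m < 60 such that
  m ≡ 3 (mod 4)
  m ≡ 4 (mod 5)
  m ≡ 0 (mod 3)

The moduli are pairwise coprime; N = 4·5·3 = 60.
N/4 = 15; 15 ≡ 3 (mod 4); 3·3 ≡ 1, so inverse 3.
N/5 = 12; 12 ≡ 2 (mod 5); 2·3 ≡ 1, so inverse 3.
N/3 = 20; 20 ≡ 2 (mod 3); 2·2 ≡ 1, so inverse 2.
m ≡ 3·15·3 + 4·12·3 + 0·20·2 = 279.
279 mod 60 = 39.

39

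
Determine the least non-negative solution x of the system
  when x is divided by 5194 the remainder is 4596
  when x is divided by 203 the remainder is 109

Combine the congruences pairwise.
gcd(5194, 203) = 7 and 7 | (109 − 4596), so the pair is consistent; merging gives x ≡ 118864 (mod 150626), where 150626 = lcm(5194, 203).
The solution is unique modulo lcm(5194, 203) = 150626.

118864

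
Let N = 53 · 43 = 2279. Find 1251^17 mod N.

Mod 53: 1251 ≡ 32; 32^17 ≡ 31 (mod 53).
Mod 43: 1251 ≡ 4; 4^17 ≡ 21 (mod 43).
Combine by CRT: x ≡ 31 (mod 53), x ≡ 21 (mod 43) ⇒ x ≡ 2257 (mod 2279).

2257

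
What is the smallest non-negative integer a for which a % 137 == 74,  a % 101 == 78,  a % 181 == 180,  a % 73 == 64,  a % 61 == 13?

9336632685

The moduli are pairwise coprime; N = 137·101·181·73·61 = 11152525141.
N/137 = 81405293; 81405293 ≡ 30 (mod 137); 30·32 ≡ 1, so inverse 32.
N/101 = 110421041; 110421041 ≡ 64 (mod 101); 64·30 ≡ 1, so inverse 30.
N/181 = 61616161; 61616161 ≡ 141 (mod 181); 141·95 ≡ 1, so inverse 95.
N/73 = 152774317; 152774317 ≡ 63 (mod 73); 63·51 ≡ 1, so inverse 51.
N/61 = 182828281; 182828281 ≡ 57 (mod 61); 57·15 ≡ 1, so inverse 15.
a ≡ 74·81405293·32 + 78·110421041·30 + 180·61616161·95 + 64·152774317·51 + 13·182828281·15 = 2039096208347.
2039096208347 mod 11152525141 = 9336632685.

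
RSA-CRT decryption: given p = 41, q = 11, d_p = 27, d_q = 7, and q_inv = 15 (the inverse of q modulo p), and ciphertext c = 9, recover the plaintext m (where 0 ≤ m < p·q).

m₁ = c^(d_p) mod p: c ≡ 9 (mod 41), and 9^27 mod 41 = 32.
m₂ = c^(d_q) mod q: c ≡ 9 (mod 11), and 9^7 mod 11 = 4.
h = q_inv·(m₁ − m₂) mod p = 15·(32 − 4) mod 41 = 10.
m = m₂ + h·q = 4 + 10·11 = 114.

114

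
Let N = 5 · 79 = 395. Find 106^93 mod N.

Mod 5: 106 ≡ 1; by Fermat, exponent reduces to 93 mod 4 = 1; 1^1 ≡ 1 (mod 5).
Mod 79: 106 ≡ 27; by Fermat, exponent reduces to 93 mod 78 = 15; 27^15 ≡ 61 (mod 79).
Combine by CRT: x ≡ 1 (mod 5), x ≡ 61 (mod 79) ⇒ x ≡ 61 (mod 395).

61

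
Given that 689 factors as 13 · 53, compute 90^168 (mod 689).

Mod 13: 90 ≡ 12; since 12 | 168, by Fermat 12^168 ≡ 1 (mod 13).
Mod 53: 90 ≡ 37; by Fermat, exponent reduces to 168 mod 52 = 12; 37^12 ≡ 10 (mod 53).
Combine by CRT: x ≡ 1 (mod 13), x ≡ 10 (mod 53) ⇒ x ≡ 222 (mod 689).

222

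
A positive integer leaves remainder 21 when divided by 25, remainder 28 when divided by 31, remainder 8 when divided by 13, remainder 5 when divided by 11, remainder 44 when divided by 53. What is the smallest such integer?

4297496

Combine the congruences pairwise.
From m ≡ 21 (mod 25) write m = 21 + 25t. Substituting into m ≡ 28 (mod 31) gives 25t ≡ 7 (mod 31), and since 25⁻¹ ≡ 5 (mod 31), t ≡ 4. Hence m ≡ 21 + 25·4 = 121 (mod 775).
From m ≡ 121 (mod 775) write m = 121 + 775t. Substituting into m ≡ 8 (mod 13) gives 775t ≡ 4 (mod 13), and since 8⁻¹ ≡ 5 (mod 13), t ≡ 7. Hence m ≡ 121 + 775·7 = 5546 (mod 10075).
From m ≡ 5546 (mod 10075) write m = 5546 + 10075t. Substituting into m ≡ 5 (mod 11) gives 10075t ≡ 3 (mod 11), and since 10⁻¹ ≡ 10 (mod 11), t ≡ 8. Hence m ≡ 5546 + 10075·8 = 86146 (mod 110825).
From m ≡ 86146 (mod 110825) write m = 86146 + 110825t. Substituting into m ≡ 44 (mod 53) gives 110825t ≡ 23 (mod 53), and since 2⁻¹ ≡ 27 (mod 53), t ≡ 38. Hence m ≡ 86146 + 110825·38 = 4297496 (mod 5873725).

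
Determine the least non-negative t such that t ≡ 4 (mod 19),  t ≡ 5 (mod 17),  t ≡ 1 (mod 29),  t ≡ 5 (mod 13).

The moduli are pairwise coprime; N = 19·17·29·13 = 121771.
N/19 = 6409; 6409 ≡ 6 (mod 19); 6·16 ≡ 1, so inverse 16.
N/17 = 7163; 7163 ≡ 6 (mod 17); 6·3 ≡ 1, so inverse 3.
N/29 = 4199; 4199 ≡ 23 (mod 29); 23·24 ≡ 1, so inverse 24.
N/13 = 9367; 9367 ≡ 7 (mod 13); 7·2 ≡ 1, so inverse 2.
t ≡ 4·6409·16 + 5·7163·3 + 1·4199·24 + 5·9367·2 = 712067.
712067 mod 121771 = 103212.

103212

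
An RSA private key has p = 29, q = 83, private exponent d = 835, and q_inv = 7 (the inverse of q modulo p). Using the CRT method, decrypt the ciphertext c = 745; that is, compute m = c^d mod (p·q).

1096

d_p = d mod (p−1) = 835 mod 28 = 23; d_q = d mod (q−1) = 15.
m₁ = c^(d_p) mod p: c ≡ 20 (mod 29), and 20^23 mod 29 = 23.
m₂ = c^(d_q) mod q: c ≡ 81 (mod 83), and 81^15 mod 83 = 17.
h = q_inv·(m₁ − m₂) mod p = 7·(23 − 17) mod 29 = 13.
m = m₂ + h·q = 17 + 13·83 = 1096.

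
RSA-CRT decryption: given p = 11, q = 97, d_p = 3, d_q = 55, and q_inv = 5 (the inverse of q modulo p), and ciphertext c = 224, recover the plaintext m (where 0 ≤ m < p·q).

240

m₁ = c^(d_p) mod p: c ≡ 4 (mod 11), and 4^3 mod 11 = 9.
m₂ = c^(d_q) mod q: c ≡ 30 (mod 97), and 30^55 mod 97 = 46.
h = q_inv·(m₁ − m₂) mod p = 5·(9 − 46) mod 11 = 2.
m = m₂ + h·q = 46 + 2·97 = 240.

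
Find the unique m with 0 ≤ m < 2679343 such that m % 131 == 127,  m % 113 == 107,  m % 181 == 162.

1320738

The moduli are pairwise coprime; N = 131·113·181 = 2679343.
N/131 = 20453; 20453 ≡ 17 (mod 131); 17·54 ≡ 1, so inverse 54.
N/113 = 23711; 23711 ≡ 94 (mod 113); 94·107 ≡ 1, so inverse 107.
N/181 = 14803; 14803 ≡ 142 (mod 181); 142·116 ≡ 1, so inverse 116.
m ≡ 127·20453·54 + 107·23711·107 + 162·14803·116 = 689911889.
689911889 mod 2679343 = 1320738.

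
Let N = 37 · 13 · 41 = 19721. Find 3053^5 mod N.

14008

Mod 37: 3053 ≡ 19; 19^5 ≡ 22 (mod 37).
Mod 13: 3053 ≡ 11; 11^5 ≡ 7 (mod 13).
Mod 41: 3053 ≡ 19; 19^5 ≡ 27 (mod 41).
Combine by CRT: x ≡ 22 (mod 37), x ≡ 7 (mod 13), x ≡ 27 (mod 41) ⇒ x ≡ 14008 (mod 19721).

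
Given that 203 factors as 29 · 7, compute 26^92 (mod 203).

123

Mod 29: 26 ≡ 26; by Fermat, exponent reduces to 92 mod 28 = 8; 26^8 ≡ 7 (mod 29).
Mod 7: 26 ≡ 5; by Fermat, exponent reduces to 92 mod 6 = 2; 5^2 ≡ 4 (mod 7).
Combine by CRT: x ≡ 7 (mod 29), x ≡ 4 (mod 7) ⇒ x ≡ 123 (mod 203).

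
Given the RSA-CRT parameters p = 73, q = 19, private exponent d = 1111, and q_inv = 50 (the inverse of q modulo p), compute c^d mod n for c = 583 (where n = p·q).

72

d_p = d mod (p−1) = 1111 mod 72 = 31; d_q = d mod (q−1) = 13.
m₁ = c^(d_p) mod p: c ≡ 72 (mod 73), and 72^31 mod 73 = 72.
m₂ = c^(d_q) mod q: c ≡ 13 (mod 19), and 13^13 mod 19 = 15.
h = q_inv·(m₁ − m₂) mod p = 50·(72 − 15) mod 73 = 3.
m = m₂ + h·q = 15 + 3·19 = 72.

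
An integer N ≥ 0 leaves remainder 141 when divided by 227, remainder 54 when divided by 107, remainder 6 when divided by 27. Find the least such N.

441429

From N ≡ 141 (mod 227) write N = 141 + 227t. Substituting into N ≡ 54 (mod 107) gives 227t ≡ 20 (mod 107), and since 13⁻¹ ≡ 33 (mod 107), t ≡ 18. Hence N ≡ 141 + 227·18 = 4227 (mod 24289).
From N ≡ 4227 (mod 24289) write N = 4227 + 24289t. Substituting into N ≡ 6 (mod 27) gives 24289t ≡ 18 (mod 27), and since 16⁻¹ ≡ 22 (mod 27), t ≡ 18. Hence N ≡ 4227 + 24289·18 = 441429 (mod 655803).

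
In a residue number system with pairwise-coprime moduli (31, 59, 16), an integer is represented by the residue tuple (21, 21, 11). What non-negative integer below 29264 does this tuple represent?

The moduli are pairwise coprime; N = 31·59·16 = 29264.
N/31 = 944; 944 ≡ 14 (mod 31); 14·20 ≡ 1, so inverse 20.
N/59 = 496; 496 ≡ 24 (mod 59); 24·32 ≡ 1, so inverse 32.
N/16 = 1829; 1829 ≡ 5 (mod 16); 5·13 ≡ 1, so inverse 13.
x ≡ 21·944·20 + 21·496·32 + 11·1829·13 = 991339.
991339 mod 29264 = 25627.

25627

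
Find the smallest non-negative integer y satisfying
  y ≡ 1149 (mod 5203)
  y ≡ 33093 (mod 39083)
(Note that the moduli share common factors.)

Combine the congruences pairwise.
gcd(5203, 39083) = 121 and 121 | (33093 − 1149), so the pair is consistent; merging gives y ≡ 1244666 (mod 1680569), where 1680569 = lcm(5203, 39083).
The solution is unique modulo lcm(5203, 39083) = 1680569.

1244666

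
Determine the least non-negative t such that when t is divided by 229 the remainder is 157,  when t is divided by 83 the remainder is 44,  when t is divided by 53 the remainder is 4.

447165

From t ≡ 157 (mod 229) write t = 157 + 229s. Substituting into t ≡ 44 (mod 83) gives 229s ≡ 53 (mod 83), and since 63⁻¹ ≡ 29 (mod 83), s ≡ 43. Hence t ≡ 157 + 229·43 = 10004 (mod 19007).
From t ≡ 10004 (mod 19007) write t = 10004 + 19007s. Substituting into t ≡ 4 (mod 53) gives 19007s ≡ 17 (mod 53), and since 33⁻¹ ≡ 45 (mod 53), s ≡ 23. Hence t ≡ 10004 + 19007·23 = 447165 (mod 1007371).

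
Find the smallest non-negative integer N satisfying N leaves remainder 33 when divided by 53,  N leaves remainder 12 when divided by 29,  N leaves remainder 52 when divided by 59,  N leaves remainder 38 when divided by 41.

3063804

The moduli are pairwise coprime; M = 53·29·59·41 = 3718003.
M/53 = 70151; 70151 ≡ 32 (mod 53); 32·5 ≡ 1, so inverse 5.
M/29 = 128207; 128207 ≡ 27 (mod 29); 27·14 ≡ 1, so inverse 14.
M/59 = 63017; 63017 ≡ 5 (mod 59); 5·12 ≡ 1, so inverse 12.
M/41 = 90683; 90683 ≡ 32 (mod 41); 32·9 ≡ 1, so inverse 9.
N ≡ 33·70151·5 + 12·128207·14 + 52·63017·12 + 38·90683·9 = 103449885.
103449885 mod 3718003 = 3063804.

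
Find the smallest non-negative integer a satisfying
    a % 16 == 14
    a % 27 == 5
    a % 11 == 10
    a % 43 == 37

The moduli are pairwise coprime; N = 16·27·11·43 = 204336.
N/16 = 12771; 12771 ≡ 3 (mod 16); 3·11 ≡ 1, so inverse 11.
N/27 = 7568; 7568 ≡ 8 (mod 27); 8·17 ≡ 1, so inverse 17.
N/11 = 18576; 18576 ≡ 8 (mod 11); 8·7 ≡ 1, so inverse 7.
N/43 = 4752; 4752 ≡ 22 (mod 43); 22·2 ≡ 1, so inverse 2.
a ≡ 14·12771·11 + 5·7568·17 + 10·18576·7 + 37·4752·2 = 4261982.
4261982 mod 204336 = 175262.

175262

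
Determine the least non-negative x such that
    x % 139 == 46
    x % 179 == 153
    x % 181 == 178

Combine the congruences pairwise.
From x ≡ 46 (mod 139) write x = 46 + 139t. Substituting into x ≡ 153 (mod 179) gives 139t ≡ 107 (mod 179), and since 139⁻¹ ≡ 85 (mod 179), t ≡ 145. Hence x ≡ 46 + 139·145 = 20201 (mod 24881).
From x ≡ 20201 (mod 24881) write x = 20201 + 24881t. Substituting into x ≡ 178 (mod 181) gives 24881t ≡ 68 (mod 181), and since 84⁻¹ ≡ 153 (mod 181), t ≡ 87. Hence x ≡ 20201 + 24881·87 = 2184848 (mod 4503461).

2184848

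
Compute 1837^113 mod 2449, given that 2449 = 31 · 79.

2310

Mod 31: 1837 ≡ 8; by Fermat, exponent reduces to 113 mod 30 = 23; 8^23 ≡ 16 (mod 31).
Mod 79: 1837 ≡ 20; by Fermat, exponent reduces to 113 mod 78 = 35; 20^35 ≡ 19 (mod 79).
Combine by CRT: x ≡ 16 (mod 31), x ≡ 19 (mod 79) ⇒ x ≡ 2310 (mod 2449).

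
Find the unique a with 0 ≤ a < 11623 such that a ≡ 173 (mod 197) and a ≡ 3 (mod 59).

From a ≡ 173 (mod 197) write a = 173 + 197t. Substituting into a ≡ 3 (mod 59) gives 197t ≡ 7 (mod 59), and since 20⁻¹ ≡ 3 (mod 59), t ≡ 21. Hence a ≡ 173 + 197·21 = 4310 (mod 11623).

4310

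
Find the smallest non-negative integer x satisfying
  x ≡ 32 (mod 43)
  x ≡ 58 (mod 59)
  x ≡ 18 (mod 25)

9793

From x ≡ 32 (mod 43) write x = 32 + 43t. Substituting into x ≡ 58 (mod 59) gives 43t ≡ 26 (mod 59), and since 43⁻¹ ≡ 11 (mod 59), t ≡ 50. Hence x ≡ 32 + 43·50 = 2182 (mod 2537).
From x ≡ 2182 (mod 2537) write x = 2182 + 2537t. Substituting into x ≡ 18 (mod 25) gives 2537t ≡ 11 (mod 25), and since 12⁻¹ ≡ 23 (mod 25), t ≡ 3. Hence x ≡ 2182 + 2537·3 = 9793 (mod 63425).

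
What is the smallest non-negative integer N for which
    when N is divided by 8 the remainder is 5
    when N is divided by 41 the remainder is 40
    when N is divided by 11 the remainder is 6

1557

From N ≡ 5 (mod 8) write N = 5 + 8t. Substituting into N ≡ 40 (mod 41) gives 8t ≡ 35 (mod 41), and since 8⁻¹ ≡ 36 (mod 41), t ≡ 30. Hence N ≡ 5 + 8·30 = 245 (mod 328).
From N ≡ 245 (mod 328) write N = 245 + 328t. Substituting into N ≡ 6 (mod 11) gives 328t ≡ 3 (mod 11), and since 9⁻¹ ≡ 5 (mod 11), t ≡ 4. Hence N ≡ 245 + 328·4 = 1557 (mod 3608).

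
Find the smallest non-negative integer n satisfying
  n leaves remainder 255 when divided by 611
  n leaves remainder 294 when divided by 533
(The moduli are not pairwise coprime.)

gcd(611, 533) = 13 and 13 | (294 − 255), so the pair is consistent; merging gives n ≡ 13086 (mod 25051), where 25051 = lcm(611, 533).
The solution is unique modulo lcm(611, 533) = 25051.

13086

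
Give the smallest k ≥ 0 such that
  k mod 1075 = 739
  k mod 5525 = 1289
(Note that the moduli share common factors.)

139414

gcd(1075, 5525) = 25 and 25 | (1289 − 739), so the pair is consistent; merging gives k ≡ 139414 (mod 237575), where 237575 = lcm(1075, 5525).
The solution is unique modulo lcm(1075, 5525) = 237575.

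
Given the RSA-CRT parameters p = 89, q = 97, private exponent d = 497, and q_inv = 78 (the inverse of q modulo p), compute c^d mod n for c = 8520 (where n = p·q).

1643

d_p = d mod (p−1) = 497 mod 88 = 57; d_q = d mod (q−1) = 17.
m₁ = c^(d_p) mod p: c ≡ 65 (mod 89), and 65^57 mod 89 = 41.
m₂ = c^(d_q) mod q: c ≡ 81 (mod 97), and 81^17 mod 97 = 91.
h = q_inv·(m₁ − m₂) mod p = 78·(41 − 91) mod 89 = 16.
m = m₂ + h·q = 91 + 16·97 = 1643.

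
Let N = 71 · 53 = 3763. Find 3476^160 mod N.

Mod 71: 3476 ≡ 68; by Fermat, exponent reduces to 160 mod 70 = 20; 68^20 ≡ 32 (mod 71).
Mod 53: 3476 ≡ 31; by Fermat, exponent reduces to 160 mod 52 = 4; 31^4 ≡ 49 (mod 53).
Combine by CRT: x ≡ 32 (mod 71), x ≡ 49 (mod 53) ⇒ x ≡ 3653 (mod 3763).

3653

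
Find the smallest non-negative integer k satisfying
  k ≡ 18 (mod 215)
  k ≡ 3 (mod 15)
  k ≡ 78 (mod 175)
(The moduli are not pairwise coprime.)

gcd(215, 15) = 5 and 5 | (3 − 18), so the pair is consistent; merging gives k ≡ 18 (mod 645), where 645 = lcm(215, 15).
gcd(645, 175) = 5 and 5 | (78 − 18), so the pair is consistent; merging gives k ≡ 11628 (mod 22575), where 22575 = lcm(645, 175).
The solution is unique modulo lcm(215, 15, 175) = 22575.

11628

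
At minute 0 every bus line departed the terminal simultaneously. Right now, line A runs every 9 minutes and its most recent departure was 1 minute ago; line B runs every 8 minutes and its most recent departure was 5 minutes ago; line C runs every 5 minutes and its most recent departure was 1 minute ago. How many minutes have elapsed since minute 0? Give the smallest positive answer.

The moduli are pairwise coprime; N = 9·8·5 = 360.
N/9 = 40; 40 ≡ 4 (mod 9); 4·7 ≡ 1, so inverse 7.
N/8 = 45; 45 ≡ 5 (mod 8); 5·5 ≡ 1, so inverse 5.
N/5 = 72; 72 ≡ 2 (mod 5); 2·3 ≡ 1, so inverse 3.
t ≡ 1·40·7 + 5·45·5 + 1·72·3 = 1621.
1621 mod 360 = 181.

181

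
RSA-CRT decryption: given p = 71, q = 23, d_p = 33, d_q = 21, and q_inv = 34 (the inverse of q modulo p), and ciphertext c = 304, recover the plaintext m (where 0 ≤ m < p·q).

m₁ = c^(d_p) mod p: c ≡ 20 (mod 71), and 20^33 mod 71 = 30.
m₂ = c^(d_q) mod q: c ≡ 5 (mod 23), and 5^21 mod 23 = 14.
h = q_inv·(m₁ − m₂) mod p = 34·(30 − 14) mod 71 = 47.
m = m₂ + h·q = 14 + 47·23 = 1095.

1095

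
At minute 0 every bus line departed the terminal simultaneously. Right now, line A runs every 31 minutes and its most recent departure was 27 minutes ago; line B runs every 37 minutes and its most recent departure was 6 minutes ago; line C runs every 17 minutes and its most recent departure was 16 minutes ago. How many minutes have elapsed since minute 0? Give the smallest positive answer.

From t ≡ 27 (mod 31) write t = 27 + 31s. Substituting into t ≡ 6 (mod 37) gives 31s ≡ 16 (mod 37), and since 31⁻¹ ≡ 6 (mod 37), s ≡ 22. Hence t ≡ 27 + 31·22 = 709 (mod 1147).
From t ≡ 709 (mod 1147) write t = 709 + 1147s. Substituting into t ≡ 16 (mod 17) gives 1147s ≡ 4 (mod 17), and since 8⁻¹ ≡ 15 (mod 17), s ≡ 9. Hence t ≡ 709 + 1147·9 = 11032 (mod 19499).

11032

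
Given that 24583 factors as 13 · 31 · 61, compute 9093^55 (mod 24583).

Mod 13: 9093 ≡ 6; by Fermat, exponent reduces to 55 mod 12 = 7; 6^7 ≡ 7 (mod 13).
Mod 31: 9093 ≡ 10; by Fermat, exponent reduces to 55 mod 30 = 25; 10^25 ≡ 5 (mod 31).
Mod 61: 9093 ≡ 4; 4^55 ≡ 14 (mod 61).
Combine by CRT: x ≡ 7 (mod 13), x ≡ 5 (mod 31), x ≡ 14 (mod 61) ⇒ x ≡ 13800 (mod 24583).

13800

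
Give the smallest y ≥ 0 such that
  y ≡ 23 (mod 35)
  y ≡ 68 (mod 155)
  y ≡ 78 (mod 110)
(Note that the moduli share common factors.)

gcd(35, 155) = 5 and 5 | (68 − 23), so the pair is consistent; merging gives y ≡ 688 (mod 1085), where 1085 = lcm(35, 155).
gcd(1085, 110) = 5 and 5 | (78 − 688), so the pair is consistent; merging gives y ≡ 5028 (mod 23870), where 23870 = lcm(1085, 110).
The solution is unique modulo lcm(35, 155, 110) = 23870.

5028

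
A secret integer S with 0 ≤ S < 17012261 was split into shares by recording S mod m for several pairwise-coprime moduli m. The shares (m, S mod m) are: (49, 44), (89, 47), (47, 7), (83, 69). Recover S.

12348975

The moduli are pairwise coprime; N = 49·89·47·83 = 17012261.
N/49 = 347189; 347189 ≡ 24 (mod 49); 24·47 ≡ 1, so inverse 47.
N/89 = 191149; 191149 ≡ 66 (mod 89); 66·58 ≡ 1, so inverse 58.
N/47 = 361963; 361963 ≡ 16 (mod 47); 16·3 ≡ 1, so inverse 3.
N/83 = 204967; 204967 ≡ 40 (mod 83); 40·27 ≡ 1, so inverse 27.
S ≡ 44·347189·47 + 47·191149·58 + 7·361963·3 + 69·204967·27 = 1628513770.
1628513770 mod 17012261 = 12348975.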